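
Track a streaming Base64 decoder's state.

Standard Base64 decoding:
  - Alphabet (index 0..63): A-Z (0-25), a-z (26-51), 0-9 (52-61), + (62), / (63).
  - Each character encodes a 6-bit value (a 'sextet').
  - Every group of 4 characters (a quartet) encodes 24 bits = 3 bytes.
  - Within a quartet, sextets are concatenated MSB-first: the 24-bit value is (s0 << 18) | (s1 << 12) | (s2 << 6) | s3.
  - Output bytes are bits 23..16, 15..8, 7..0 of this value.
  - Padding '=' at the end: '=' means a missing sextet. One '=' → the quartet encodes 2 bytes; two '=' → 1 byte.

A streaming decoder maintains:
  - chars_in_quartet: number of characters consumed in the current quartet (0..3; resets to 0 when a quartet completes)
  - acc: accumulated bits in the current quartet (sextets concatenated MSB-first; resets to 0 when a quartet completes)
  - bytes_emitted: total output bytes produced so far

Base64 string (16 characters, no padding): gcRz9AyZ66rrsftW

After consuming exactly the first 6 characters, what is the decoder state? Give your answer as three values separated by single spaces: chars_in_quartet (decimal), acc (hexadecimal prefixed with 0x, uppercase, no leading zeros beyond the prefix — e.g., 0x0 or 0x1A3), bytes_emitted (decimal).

After char 0 ('g'=32): chars_in_quartet=1 acc=0x20 bytes_emitted=0
After char 1 ('c'=28): chars_in_quartet=2 acc=0x81C bytes_emitted=0
After char 2 ('R'=17): chars_in_quartet=3 acc=0x20711 bytes_emitted=0
After char 3 ('z'=51): chars_in_quartet=4 acc=0x81C473 -> emit 81 C4 73, reset; bytes_emitted=3
After char 4 ('9'=61): chars_in_quartet=1 acc=0x3D bytes_emitted=3
After char 5 ('A'=0): chars_in_quartet=2 acc=0xF40 bytes_emitted=3

Answer: 2 0xF40 3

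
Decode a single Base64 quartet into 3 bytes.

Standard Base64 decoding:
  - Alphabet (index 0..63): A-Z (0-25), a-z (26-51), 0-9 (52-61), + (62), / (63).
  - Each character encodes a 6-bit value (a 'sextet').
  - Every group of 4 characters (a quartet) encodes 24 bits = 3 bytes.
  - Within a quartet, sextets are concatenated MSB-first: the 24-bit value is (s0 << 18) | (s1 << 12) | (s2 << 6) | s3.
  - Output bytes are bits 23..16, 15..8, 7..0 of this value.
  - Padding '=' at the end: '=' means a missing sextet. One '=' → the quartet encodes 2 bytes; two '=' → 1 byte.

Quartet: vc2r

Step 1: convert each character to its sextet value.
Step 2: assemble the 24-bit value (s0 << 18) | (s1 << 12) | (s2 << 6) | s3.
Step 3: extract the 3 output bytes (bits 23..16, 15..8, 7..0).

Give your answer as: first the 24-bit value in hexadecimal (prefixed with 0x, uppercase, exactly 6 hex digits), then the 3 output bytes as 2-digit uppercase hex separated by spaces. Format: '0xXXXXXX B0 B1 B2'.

Answer: 0xBDCDAB BD CD AB

Derivation:
Sextets: v=47, c=28, 2=54, r=43
24-bit: (47<<18) | (28<<12) | (54<<6) | 43
      = 0xBC0000 | 0x01C000 | 0x000D80 | 0x00002B
      = 0xBDCDAB
Bytes: (v>>16)&0xFF=BD, (v>>8)&0xFF=CD, v&0xFF=AB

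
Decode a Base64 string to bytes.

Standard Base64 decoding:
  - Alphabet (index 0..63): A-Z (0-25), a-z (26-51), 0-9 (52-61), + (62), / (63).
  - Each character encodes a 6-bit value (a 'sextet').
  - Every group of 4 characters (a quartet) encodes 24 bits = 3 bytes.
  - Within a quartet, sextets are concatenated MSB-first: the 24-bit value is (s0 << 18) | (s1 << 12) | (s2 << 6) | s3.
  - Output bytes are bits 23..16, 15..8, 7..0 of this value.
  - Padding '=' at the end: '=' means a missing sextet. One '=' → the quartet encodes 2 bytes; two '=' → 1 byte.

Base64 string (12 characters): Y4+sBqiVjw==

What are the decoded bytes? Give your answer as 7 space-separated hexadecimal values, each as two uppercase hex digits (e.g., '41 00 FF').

After char 0 ('Y'=24): chars_in_quartet=1 acc=0x18 bytes_emitted=0
After char 1 ('4'=56): chars_in_quartet=2 acc=0x638 bytes_emitted=0
After char 2 ('+'=62): chars_in_quartet=3 acc=0x18E3E bytes_emitted=0
After char 3 ('s'=44): chars_in_quartet=4 acc=0x638FAC -> emit 63 8F AC, reset; bytes_emitted=3
After char 4 ('B'=1): chars_in_quartet=1 acc=0x1 bytes_emitted=3
After char 5 ('q'=42): chars_in_quartet=2 acc=0x6A bytes_emitted=3
After char 6 ('i'=34): chars_in_quartet=3 acc=0x1AA2 bytes_emitted=3
After char 7 ('V'=21): chars_in_quartet=4 acc=0x6A895 -> emit 06 A8 95, reset; bytes_emitted=6
After char 8 ('j'=35): chars_in_quartet=1 acc=0x23 bytes_emitted=6
After char 9 ('w'=48): chars_in_quartet=2 acc=0x8F0 bytes_emitted=6
Padding '==': partial quartet acc=0x8F0 -> emit 8F; bytes_emitted=7

Answer: 63 8F AC 06 A8 95 8F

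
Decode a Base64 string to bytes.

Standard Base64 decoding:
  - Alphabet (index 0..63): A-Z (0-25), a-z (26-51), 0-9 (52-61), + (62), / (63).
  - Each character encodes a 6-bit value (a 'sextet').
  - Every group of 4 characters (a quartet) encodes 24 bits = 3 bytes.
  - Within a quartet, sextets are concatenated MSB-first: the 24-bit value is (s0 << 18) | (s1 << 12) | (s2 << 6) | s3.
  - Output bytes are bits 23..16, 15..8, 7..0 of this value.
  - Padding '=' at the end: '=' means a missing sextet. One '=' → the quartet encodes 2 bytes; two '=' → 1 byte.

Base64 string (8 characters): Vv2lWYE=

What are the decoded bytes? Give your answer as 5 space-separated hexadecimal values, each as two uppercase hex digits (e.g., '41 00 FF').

After char 0 ('V'=21): chars_in_quartet=1 acc=0x15 bytes_emitted=0
After char 1 ('v'=47): chars_in_quartet=2 acc=0x56F bytes_emitted=0
After char 2 ('2'=54): chars_in_quartet=3 acc=0x15BF6 bytes_emitted=0
After char 3 ('l'=37): chars_in_quartet=4 acc=0x56FDA5 -> emit 56 FD A5, reset; bytes_emitted=3
After char 4 ('W'=22): chars_in_quartet=1 acc=0x16 bytes_emitted=3
After char 5 ('Y'=24): chars_in_quartet=2 acc=0x598 bytes_emitted=3
After char 6 ('E'=4): chars_in_quartet=3 acc=0x16604 bytes_emitted=3
Padding '=': partial quartet acc=0x16604 -> emit 59 81; bytes_emitted=5

Answer: 56 FD A5 59 81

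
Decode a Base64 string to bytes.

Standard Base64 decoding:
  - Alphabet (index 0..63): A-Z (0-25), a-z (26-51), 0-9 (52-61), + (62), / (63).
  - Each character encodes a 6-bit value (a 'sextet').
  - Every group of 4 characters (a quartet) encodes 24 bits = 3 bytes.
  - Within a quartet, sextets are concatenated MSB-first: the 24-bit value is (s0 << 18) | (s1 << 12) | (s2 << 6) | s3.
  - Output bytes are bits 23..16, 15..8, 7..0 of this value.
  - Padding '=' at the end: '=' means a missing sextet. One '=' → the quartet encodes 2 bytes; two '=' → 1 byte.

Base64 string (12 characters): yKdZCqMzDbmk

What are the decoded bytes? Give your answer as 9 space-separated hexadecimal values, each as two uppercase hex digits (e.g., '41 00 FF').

Answer: C8 A7 59 0A A3 33 0D B9 A4

Derivation:
After char 0 ('y'=50): chars_in_quartet=1 acc=0x32 bytes_emitted=0
After char 1 ('K'=10): chars_in_quartet=2 acc=0xC8A bytes_emitted=0
After char 2 ('d'=29): chars_in_quartet=3 acc=0x3229D bytes_emitted=0
After char 3 ('Z'=25): chars_in_quartet=4 acc=0xC8A759 -> emit C8 A7 59, reset; bytes_emitted=3
After char 4 ('C'=2): chars_in_quartet=1 acc=0x2 bytes_emitted=3
After char 5 ('q'=42): chars_in_quartet=2 acc=0xAA bytes_emitted=3
After char 6 ('M'=12): chars_in_quartet=3 acc=0x2A8C bytes_emitted=3
After char 7 ('z'=51): chars_in_quartet=4 acc=0xAA333 -> emit 0A A3 33, reset; bytes_emitted=6
After char 8 ('D'=3): chars_in_quartet=1 acc=0x3 bytes_emitted=6
After char 9 ('b'=27): chars_in_quartet=2 acc=0xDB bytes_emitted=6
After char 10 ('m'=38): chars_in_quartet=3 acc=0x36E6 bytes_emitted=6
After char 11 ('k'=36): chars_in_quartet=4 acc=0xDB9A4 -> emit 0D B9 A4, reset; bytes_emitted=9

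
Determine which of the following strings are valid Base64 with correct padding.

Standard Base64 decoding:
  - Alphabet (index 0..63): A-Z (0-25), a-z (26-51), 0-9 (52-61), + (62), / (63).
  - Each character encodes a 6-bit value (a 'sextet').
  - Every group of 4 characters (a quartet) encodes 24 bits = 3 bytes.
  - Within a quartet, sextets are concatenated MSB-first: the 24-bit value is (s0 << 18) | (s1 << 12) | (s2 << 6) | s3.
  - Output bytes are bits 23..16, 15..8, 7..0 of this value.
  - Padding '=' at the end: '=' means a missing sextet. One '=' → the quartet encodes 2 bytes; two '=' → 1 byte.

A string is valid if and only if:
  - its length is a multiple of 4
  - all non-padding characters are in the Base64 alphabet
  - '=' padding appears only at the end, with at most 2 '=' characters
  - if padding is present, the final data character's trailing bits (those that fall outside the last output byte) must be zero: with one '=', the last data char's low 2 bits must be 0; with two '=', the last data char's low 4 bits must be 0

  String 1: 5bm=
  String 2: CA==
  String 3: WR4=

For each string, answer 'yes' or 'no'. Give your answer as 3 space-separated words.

Answer: no yes yes

Derivation:
String 1: '5bm=' → invalid (bad trailing bits)
String 2: 'CA==' → valid
String 3: 'WR4=' → valid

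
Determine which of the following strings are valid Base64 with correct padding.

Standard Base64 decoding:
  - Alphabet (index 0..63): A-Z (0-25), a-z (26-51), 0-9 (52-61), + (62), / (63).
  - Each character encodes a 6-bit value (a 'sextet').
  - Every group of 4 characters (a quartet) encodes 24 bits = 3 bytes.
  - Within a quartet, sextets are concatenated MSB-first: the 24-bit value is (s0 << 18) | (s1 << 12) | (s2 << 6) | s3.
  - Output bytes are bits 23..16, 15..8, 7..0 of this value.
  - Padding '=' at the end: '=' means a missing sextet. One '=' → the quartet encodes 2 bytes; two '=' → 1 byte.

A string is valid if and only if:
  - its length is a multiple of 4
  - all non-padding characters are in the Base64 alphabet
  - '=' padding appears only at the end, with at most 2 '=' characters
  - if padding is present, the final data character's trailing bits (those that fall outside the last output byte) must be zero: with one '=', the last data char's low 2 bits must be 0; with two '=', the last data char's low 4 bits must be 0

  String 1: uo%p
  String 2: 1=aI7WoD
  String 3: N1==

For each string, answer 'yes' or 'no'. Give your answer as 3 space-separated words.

String 1: 'uo%p' → invalid (bad char(s): ['%'])
String 2: '1=aI7WoD' → invalid (bad char(s): ['=']; '=' in middle)
String 3: 'N1==' → invalid (bad trailing bits)

Answer: no no no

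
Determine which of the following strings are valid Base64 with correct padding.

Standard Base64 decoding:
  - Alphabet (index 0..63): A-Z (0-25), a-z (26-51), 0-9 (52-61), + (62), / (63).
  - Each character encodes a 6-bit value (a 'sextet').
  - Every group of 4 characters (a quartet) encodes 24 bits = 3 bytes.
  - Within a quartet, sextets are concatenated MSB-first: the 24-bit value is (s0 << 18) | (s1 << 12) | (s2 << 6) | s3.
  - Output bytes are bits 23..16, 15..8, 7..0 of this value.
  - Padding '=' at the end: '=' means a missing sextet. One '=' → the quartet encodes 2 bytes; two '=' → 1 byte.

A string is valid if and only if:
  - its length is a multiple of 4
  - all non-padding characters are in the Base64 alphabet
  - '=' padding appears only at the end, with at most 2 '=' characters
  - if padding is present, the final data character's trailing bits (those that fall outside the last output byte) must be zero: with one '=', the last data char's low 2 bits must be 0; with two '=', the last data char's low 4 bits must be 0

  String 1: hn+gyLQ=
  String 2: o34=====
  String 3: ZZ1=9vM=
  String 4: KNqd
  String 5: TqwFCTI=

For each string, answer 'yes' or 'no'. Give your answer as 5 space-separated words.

Answer: yes no no yes yes

Derivation:
String 1: 'hn+gyLQ=' → valid
String 2: 'o34=====' → invalid (5 pad chars (max 2))
String 3: 'ZZ1=9vM=' → invalid (bad char(s): ['=']; '=' in middle)
String 4: 'KNqd' → valid
String 5: 'TqwFCTI=' → valid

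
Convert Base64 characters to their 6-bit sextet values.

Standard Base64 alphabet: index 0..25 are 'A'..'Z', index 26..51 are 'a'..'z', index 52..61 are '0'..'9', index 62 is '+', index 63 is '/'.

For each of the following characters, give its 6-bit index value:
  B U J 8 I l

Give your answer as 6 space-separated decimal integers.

Answer: 1 20 9 60 8 37

Derivation:
'B': A..Z range, ord('B') − ord('A') = 1
'U': A..Z range, ord('U') − ord('A') = 20
'J': A..Z range, ord('J') − ord('A') = 9
'8': 0..9 range, 52 + ord('8') − ord('0') = 60
'I': A..Z range, ord('I') − ord('A') = 8
'l': a..z range, 26 + ord('l') − ord('a') = 37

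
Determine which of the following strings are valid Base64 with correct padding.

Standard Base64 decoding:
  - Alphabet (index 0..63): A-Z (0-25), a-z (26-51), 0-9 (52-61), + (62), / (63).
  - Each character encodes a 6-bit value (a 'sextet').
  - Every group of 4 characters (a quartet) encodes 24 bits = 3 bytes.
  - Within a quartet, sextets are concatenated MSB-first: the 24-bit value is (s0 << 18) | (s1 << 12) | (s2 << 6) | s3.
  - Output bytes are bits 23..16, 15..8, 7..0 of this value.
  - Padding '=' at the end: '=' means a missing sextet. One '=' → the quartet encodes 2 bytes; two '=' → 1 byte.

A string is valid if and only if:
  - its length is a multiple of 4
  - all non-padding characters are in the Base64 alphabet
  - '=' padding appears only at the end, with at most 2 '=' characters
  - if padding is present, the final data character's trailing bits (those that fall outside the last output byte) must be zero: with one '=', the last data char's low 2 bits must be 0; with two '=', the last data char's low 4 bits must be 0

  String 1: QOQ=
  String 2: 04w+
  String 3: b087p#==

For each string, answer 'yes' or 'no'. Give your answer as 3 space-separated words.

String 1: 'QOQ=' → valid
String 2: '04w+' → valid
String 3: 'b087p#==' → invalid (bad char(s): ['#'])

Answer: yes yes no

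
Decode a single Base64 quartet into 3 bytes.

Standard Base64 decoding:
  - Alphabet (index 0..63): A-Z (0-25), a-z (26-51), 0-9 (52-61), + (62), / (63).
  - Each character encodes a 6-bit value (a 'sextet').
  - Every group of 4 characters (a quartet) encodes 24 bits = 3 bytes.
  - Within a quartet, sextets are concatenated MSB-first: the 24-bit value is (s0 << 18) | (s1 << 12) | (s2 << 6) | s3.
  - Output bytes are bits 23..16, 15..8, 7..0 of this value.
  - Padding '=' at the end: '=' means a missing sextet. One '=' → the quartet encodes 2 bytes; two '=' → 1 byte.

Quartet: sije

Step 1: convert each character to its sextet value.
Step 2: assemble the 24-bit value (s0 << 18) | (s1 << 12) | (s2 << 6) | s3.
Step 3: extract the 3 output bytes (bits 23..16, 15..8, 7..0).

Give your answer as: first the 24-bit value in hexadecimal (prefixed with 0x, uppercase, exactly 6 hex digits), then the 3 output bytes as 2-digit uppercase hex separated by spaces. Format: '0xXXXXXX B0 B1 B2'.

Answer: 0xB228DE B2 28 DE

Derivation:
Sextets: s=44, i=34, j=35, e=30
24-bit: (44<<18) | (34<<12) | (35<<6) | 30
      = 0xB00000 | 0x022000 | 0x0008C0 | 0x00001E
      = 0xB228DE
Bytes: (v>>16)&0xFF=B2, (v>>8)&0xFF=28, v&0xFF=DE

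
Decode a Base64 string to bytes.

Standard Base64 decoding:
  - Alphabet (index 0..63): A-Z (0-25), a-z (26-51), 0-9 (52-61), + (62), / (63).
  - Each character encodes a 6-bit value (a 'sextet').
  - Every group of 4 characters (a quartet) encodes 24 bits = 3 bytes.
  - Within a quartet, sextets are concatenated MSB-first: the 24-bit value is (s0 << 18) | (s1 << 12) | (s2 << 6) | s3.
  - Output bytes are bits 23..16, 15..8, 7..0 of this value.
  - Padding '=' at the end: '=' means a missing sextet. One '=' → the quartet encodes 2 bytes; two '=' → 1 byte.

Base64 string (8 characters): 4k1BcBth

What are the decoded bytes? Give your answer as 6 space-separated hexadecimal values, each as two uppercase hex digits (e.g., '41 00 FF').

After char 0 ('4'=56): chars_in_quartet=1 acc=0x38 bytes_emitted=0
After char 1 ('k'=36): chars_in_quartet=2 acc=0xE24 bytes_emitted=0
After char 2 ('1'=53): chars_in_quartet=3 acc=0x38935 bytes_emitted=0
After char 3 ('B'=1): chars_in_quartet=4 acc=0xE24D41 -> emit E2 4D 41, reset; bytes_emitted=3
After char 4 ('c'=28): chars_in_quartet=1 acc=0x1C bytes_emitted=3
After char 5 ('B'=1): chars_in_quartet=2 acc=0x701 bytes_emitted=3
After char 6 ('t'=45): chars_in_quartet=3 acc=0x1C06D bytes_emitted=3
After char 7 ('h'=33): chars_in_quartet=4 acc=0x701B61 -> emit 70 1B 61, reset; bytes_emitted=6

Answer: E2 4D 41 70 1B 61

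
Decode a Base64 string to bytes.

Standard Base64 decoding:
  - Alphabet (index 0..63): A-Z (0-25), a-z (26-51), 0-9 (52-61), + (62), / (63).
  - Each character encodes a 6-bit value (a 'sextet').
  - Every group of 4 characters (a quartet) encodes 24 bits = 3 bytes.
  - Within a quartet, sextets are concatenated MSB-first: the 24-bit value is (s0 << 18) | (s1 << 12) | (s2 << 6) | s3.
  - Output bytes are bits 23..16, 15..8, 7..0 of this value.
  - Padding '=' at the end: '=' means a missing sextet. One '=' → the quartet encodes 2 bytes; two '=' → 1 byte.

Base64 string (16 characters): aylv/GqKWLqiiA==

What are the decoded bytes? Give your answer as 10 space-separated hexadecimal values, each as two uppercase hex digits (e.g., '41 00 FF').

After char 0 ('a'=26): chars_in_quartet=1 acc=0x1A bytes_emitted=0
After char 1 ('y'=50): chars_in_quartet=2 acc=0x6B2 bytes_emitted=0
After char 2 ('l'=37): chars_in_quartet=3 acc=0x1ACA5 bytes_emitted=0
After char 3 ('v'=47): chars_in_quartet=4 acc=0x6B296F -> emit 6B 29 6F, reset; bytes_emitted=3
After char 4 ('/'=63): chars_in_quartet=1 acc=0x3F bytes_emitted=3
After char 5 ('G'=6): chars_in_quartet=2 acc=0xFC6 bytes_emitted=3
After char 6 ('q'=42): chars_in_quartet=3 acc=0x3F1AA bytes_emitted=3
After char 7 ('K'=10): chars_in_quartet=4 acc=0xFC6A8A -> emit FC 6A 8A, reset; bytes_emitted=6
After char 8 ('W'=22): chars_in_quartet=1 acc=0x16 bytes_emitted=6
After char 9 ('L'=11): chars_in_quartet=2 acc=0x58B bytes_emitted=6
After char 10 ('q'=42): chars_in_quartet=3 acc=0x162EA bytes_emitted=6
After char 11 ('i'=34): chars_in_quartet=4 acc=0x58BAA2 -> emit 58 BA A2, reset; bytes_emitted=9
After char 12 ('i'=34): chars_in_quartet=1 acc=0x22 bytes_emitted=9
After char 13 ('A'=0): chars_in_quartet=2 acc=0x880 bytes_emitted=9
Padding '==': partial quartet acc=0x880 -> emit 88; bytes_emitted=10

Answer: 6B 29 6F FC 6A 8A 58 BA A2 88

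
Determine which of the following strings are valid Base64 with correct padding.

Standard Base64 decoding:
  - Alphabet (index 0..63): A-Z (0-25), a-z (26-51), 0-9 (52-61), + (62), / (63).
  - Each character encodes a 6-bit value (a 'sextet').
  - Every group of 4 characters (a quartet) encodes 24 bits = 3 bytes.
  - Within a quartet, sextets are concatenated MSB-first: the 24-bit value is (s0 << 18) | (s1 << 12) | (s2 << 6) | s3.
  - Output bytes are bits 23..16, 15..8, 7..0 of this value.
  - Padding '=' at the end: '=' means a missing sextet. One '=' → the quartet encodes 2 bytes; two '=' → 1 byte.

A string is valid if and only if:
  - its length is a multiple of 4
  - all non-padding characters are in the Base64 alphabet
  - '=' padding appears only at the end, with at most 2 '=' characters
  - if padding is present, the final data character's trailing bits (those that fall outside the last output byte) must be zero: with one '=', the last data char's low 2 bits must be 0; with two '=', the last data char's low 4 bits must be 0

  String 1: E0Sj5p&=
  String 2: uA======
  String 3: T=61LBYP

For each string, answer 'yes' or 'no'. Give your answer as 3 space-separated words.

Answer: no no no

Derivation:
String 1: 'E0Sj5p&=' → invalid (bad char(s): ['&'])
String 2: 'uA======' → invalid (6 pad chars (max 2))
String 3: 'T=61LBYP' → invalid (bad char(s): ['=']; '=' in middle)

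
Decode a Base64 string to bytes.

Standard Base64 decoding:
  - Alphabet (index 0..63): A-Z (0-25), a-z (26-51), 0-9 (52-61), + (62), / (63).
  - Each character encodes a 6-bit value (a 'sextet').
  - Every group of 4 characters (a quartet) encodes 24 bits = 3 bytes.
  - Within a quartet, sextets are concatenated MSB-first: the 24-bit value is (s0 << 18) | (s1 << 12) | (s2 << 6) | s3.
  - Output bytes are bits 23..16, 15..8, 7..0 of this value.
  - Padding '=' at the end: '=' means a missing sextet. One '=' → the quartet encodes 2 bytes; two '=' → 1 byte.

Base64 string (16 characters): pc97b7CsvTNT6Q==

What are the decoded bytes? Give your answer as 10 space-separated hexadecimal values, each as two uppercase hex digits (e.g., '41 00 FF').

After char 0 ('p'=41): chars_in_quartet=1 acc=0x29 bytes_emitted=0
After char 1 ('c'=28): chars_in_quartet=2 acc=0xA5C bytes_emitted=0
After char 2 ('9'=61): chars_in_quartet=3 acc=0x2973D bytes_emitted=0
After char 3 ('7'=59): chars_in_quartet=4 acc=0xA5CF7B -> emit A5 CF 7B, reset; bytes_emitted=3
After char 4 ('b'=27): chars_in_quartet=1 acc=0x1B bytes_emitted=3
After char 5 ('7'=59): chars_in_quartet=2 acc=0x6FB bytes_emitted=3
After char 6 ('C'=2): chars_in_quartet=3 acc=0x1BEC2 bytes_emitted=3
After char 7 ('s'=44): chars_in_quartet=4 acc=0x6FB0AC -> emit 6F B0 AC, reset; bytes_emitted=6
After char 8 ('v'=47): chars_in_quartet=1 acc=0x2F bytes_emitted=6
After char 9 ('T'=19): chars_in_quartet=2 acc=0xBD3 bytes_emitted=6
After char 10 ('N'=13): chars_in_quartet=3 acc=0x2F4CD bytes_emitted=6
After char 11 ('T'=19): chars_in_quartet=4 acc=0xBD3353 -> emit BD 33 53, reset; bytes_emitted=9
After char 12 ('6'=58): chars_in_quartet=1 acc=0x3A bytes_emitted=9
After char 13 ('Q'=16): chars_in_quartet=2 acc=0xE90 bytes_emitted=9
Padding '==': partial quartet acc=0xE90 -> emit E9; bytes_emitted=10

Answer: A5 CF 7B 6F B0 AC BD 33 53 E9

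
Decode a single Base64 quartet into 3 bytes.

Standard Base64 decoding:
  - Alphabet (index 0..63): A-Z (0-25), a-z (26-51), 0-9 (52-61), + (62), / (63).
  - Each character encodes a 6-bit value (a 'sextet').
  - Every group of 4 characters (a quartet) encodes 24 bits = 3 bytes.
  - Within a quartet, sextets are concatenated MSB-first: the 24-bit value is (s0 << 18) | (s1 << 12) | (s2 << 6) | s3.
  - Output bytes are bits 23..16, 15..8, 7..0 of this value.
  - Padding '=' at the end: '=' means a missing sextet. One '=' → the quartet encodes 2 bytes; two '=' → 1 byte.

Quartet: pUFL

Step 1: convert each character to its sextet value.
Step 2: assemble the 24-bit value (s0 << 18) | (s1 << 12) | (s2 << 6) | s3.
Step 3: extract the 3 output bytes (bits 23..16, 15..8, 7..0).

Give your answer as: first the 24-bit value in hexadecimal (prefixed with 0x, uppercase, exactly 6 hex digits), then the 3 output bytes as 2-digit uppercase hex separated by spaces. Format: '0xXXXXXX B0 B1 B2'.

Sextets: p=41, U=20, F=5, L=11
24-bit: (41<<18) | (20<<12) | (5<<6) | 11
      = 0xA40000 | 0x014000 | 0x000140 | 0x00000B
      = 0xA5414B
Bytes: (v>>16)&0xFF=A5, (v>>8)&0xFF=41, v&0xFF=4B

Answer: 0xA5414B A5 41 4B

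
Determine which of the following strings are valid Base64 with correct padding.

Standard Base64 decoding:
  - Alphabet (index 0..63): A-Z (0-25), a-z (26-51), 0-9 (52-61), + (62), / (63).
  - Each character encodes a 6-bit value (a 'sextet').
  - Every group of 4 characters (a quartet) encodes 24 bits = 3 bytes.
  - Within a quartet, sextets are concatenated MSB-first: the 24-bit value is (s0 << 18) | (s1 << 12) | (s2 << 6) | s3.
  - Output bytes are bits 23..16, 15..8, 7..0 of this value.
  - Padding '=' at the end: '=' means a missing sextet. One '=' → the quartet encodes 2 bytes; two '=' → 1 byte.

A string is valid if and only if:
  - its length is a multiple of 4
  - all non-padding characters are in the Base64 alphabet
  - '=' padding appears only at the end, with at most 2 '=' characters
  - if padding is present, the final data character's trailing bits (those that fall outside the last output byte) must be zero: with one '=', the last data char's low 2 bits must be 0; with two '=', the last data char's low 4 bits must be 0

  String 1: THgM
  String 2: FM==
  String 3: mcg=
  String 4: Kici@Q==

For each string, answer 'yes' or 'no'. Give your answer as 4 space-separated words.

String 1: 'THgM' → valid
String 2: 'FM==' → invalid (bad trailing bits)
String 3: 'mcg=' → valid
String 4: 'Kici@Q==' → invalid (bad char(s): ['@'])

Answer: yes no yes no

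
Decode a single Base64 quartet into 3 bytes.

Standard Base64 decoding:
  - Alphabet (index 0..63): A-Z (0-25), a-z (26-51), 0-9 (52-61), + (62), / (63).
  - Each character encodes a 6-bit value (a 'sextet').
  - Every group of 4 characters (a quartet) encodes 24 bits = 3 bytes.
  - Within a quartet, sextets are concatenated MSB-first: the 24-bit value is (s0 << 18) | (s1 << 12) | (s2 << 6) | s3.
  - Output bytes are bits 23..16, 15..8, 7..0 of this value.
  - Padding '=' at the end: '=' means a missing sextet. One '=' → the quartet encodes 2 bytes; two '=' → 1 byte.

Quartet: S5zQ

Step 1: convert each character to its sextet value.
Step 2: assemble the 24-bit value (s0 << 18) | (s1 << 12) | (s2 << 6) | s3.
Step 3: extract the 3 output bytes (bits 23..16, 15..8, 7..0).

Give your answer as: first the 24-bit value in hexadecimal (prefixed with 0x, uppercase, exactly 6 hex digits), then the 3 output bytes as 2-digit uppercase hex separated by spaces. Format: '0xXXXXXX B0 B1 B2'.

Sextets: S=18, 5=57, z=51, Q=16
24-bit: (18<<18) | (57<<12) | (51<<6) | 16
      = 0x480000 | 0x039000 | 0x000CC0 | 0x000010
      = 0x4B9CD0
Bytes: (v>>16)&0xFF=4B, (v>>8)&0xFF=9C, v&0xFF=D0

Answer: 0x4B9CD0 4B 9C D0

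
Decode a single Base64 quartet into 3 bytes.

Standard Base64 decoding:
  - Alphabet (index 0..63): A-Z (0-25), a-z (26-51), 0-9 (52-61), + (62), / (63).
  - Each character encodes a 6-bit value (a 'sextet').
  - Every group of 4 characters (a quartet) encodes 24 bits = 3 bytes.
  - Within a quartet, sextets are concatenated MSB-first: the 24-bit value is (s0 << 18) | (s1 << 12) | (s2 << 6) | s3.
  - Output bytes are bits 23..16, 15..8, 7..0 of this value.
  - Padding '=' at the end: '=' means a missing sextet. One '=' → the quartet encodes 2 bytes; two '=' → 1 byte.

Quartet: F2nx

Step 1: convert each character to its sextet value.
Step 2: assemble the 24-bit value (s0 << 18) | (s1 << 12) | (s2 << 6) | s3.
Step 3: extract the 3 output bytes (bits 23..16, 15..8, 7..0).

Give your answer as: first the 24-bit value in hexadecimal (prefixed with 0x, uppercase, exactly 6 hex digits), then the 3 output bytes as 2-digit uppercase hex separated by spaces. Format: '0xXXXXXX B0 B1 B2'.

Answer: 0x1769F1 17 69 F1

Derivation:
Sextets: F=5, 2=54, n=39, x=49
24-bit: (5<<18) | (54<<12) | (39<<6) | 49
      = 0x140000 | 0x036000 | 0x0009C0 | 0x000031
      = 0x1769F1
Bytes: (v>>16)&0xFF=17, (v>>8)&0xFF=69, v&0xFF=F1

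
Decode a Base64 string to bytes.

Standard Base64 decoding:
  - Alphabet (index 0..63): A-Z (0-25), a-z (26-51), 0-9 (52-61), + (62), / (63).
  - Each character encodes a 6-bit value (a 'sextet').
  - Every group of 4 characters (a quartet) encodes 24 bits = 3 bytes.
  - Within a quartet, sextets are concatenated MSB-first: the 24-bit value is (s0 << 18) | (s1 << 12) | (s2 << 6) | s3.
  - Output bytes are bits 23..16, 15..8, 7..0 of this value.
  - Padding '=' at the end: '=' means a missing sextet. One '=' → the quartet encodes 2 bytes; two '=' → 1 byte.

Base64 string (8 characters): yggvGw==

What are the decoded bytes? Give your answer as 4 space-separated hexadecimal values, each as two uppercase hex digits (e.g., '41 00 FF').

Answer: CA 08 2F 1B

Derivation:
After char 0 ('y'=50): chars_in_quartet=1 acc=0x32 bytes_emitted=0
After char 1 ('g'=32): chars_in_quartet=2 acc=0xCA0 bytes_emitted=0
After char 2 ('g'=32): chars_in_quartet=3 acc=0x32820 bytes_emitted=0
After char 3 ('v'=47): chars_in_quartet=4 acc=0xCA082F -> emit CA 08 2F, reset; bytes_emitted=3
After char 4 ('G'=6): chars_in_quartet=1 acc=0x6 bytes_emitted=3
After char 5 ('w'=48): chars_in_quartet=2 acc=0x1B0 bytes_emitted=3
Padding '==': partial quartet acc=0x1B0 -> emit 1B; bytes_emitted=4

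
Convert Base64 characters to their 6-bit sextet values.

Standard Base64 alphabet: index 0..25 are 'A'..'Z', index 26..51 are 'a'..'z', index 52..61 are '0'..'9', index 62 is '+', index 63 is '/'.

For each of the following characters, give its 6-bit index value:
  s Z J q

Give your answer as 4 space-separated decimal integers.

's': a..z range, 26 + ord('s') − ord('a') = 44
'Z': A..Z range, ord('Z') − ord('A') = 25
'J': A..Z range, ord('J') − ord('A') = 9
'q': a..z range, 26 + ord('q') − ord('a') = 42

Answer: 44 25 9 42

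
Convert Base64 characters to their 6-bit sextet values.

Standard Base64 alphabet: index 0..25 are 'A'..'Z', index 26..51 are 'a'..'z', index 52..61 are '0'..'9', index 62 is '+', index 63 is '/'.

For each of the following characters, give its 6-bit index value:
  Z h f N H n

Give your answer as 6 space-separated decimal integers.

Answer: 25 33 31 13 7 39

Derivation:
'Z': A..Z range, ord('Z') − ord('A') = 25
'h': a..z range, 26 + ord('h') − ord('a') = 33
'f': a..z range, 26 + ord('f') − ord('a') = 31
'N': A..Z range, ord('N') − ord('A') = 13
'H': A..Z range, ord('H') − ord('A') = 7
'n': a..z range, 26 + ord('n') − ord('a') = 39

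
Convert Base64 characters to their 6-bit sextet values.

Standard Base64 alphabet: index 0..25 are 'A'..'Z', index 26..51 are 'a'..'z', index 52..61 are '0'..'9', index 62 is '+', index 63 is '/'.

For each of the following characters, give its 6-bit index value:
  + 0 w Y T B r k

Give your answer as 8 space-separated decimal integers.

Answer: 62 52 48 24 19 1 43 36

Derivation:
'+': index 62
'0': 0..9 range, 52 + ord('0') − ord('0') = 52
'w': a..z range, 26 + ord('w') − ord('a') = 48
'Y': A..Z range, ord('Y') − ord('A') = 24
'T': A..Z range, ord('T') − ord('A') = 19
'B': A..Z range, ord('B') − ord('A') = 1
'r': a..z range, 26 + ord('r') − ord('a') = 43
'k': a..z range, 26 + ord('k') − ord('a') = 36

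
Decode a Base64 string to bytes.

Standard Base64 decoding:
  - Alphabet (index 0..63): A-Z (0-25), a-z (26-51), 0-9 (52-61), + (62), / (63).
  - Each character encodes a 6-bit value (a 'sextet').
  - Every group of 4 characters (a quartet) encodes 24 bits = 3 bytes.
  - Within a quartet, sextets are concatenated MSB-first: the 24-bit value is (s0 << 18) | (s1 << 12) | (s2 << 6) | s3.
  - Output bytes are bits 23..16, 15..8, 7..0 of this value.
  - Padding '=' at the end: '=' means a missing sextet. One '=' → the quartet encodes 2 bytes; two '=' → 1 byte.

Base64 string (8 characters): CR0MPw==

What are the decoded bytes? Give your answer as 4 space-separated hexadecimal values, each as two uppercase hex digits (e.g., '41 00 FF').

Answer: 09 1D 0C 3F

Derivation:
After char 0 ('C'=2): chars_in_quartet=1 acc=0x2 bytes_emitted=0
After char 1 ('R'=17): chars_in_quartet=2 acc=0x91 bytes_emitted=0
After char 2 ('0'=52): chars_in_quartet=3 acc=0x2474 bytes_emitted=0
After char 3 ('M'=12): chars_in_quartet=4 acc=0x91D0C -> emit 09 1D 0C, reset; bytes_emitted=3
After char 4 ('P'=15): chars_in_quartet=1 acc=0xF bytes_emitted=3
After char 5 ('w'=48): chars_in_quartet=2 acc=0x3F0 bytes_emitted=3
Padding '==': partial quartet acc=0x3F0 -> emit 3F; bytes_emitted=4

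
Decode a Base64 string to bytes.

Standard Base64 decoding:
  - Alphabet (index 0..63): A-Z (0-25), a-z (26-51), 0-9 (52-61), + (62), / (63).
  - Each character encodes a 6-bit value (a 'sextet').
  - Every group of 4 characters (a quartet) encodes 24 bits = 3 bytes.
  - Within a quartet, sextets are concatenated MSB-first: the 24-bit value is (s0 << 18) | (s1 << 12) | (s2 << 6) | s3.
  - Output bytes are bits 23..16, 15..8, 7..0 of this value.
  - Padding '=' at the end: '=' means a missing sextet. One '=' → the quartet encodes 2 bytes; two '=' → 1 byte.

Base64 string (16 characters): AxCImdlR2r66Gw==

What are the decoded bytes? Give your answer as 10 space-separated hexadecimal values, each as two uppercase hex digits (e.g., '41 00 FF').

After char 0 ('A'=0): chars_in_quartet=1 acc=0x0 bytes_emitted=0
After char 1 ('x'=49): chars_in_quartet=2 acc=0x31 bytes_emitted=0
After char 2 ('C'=2): chars_in_quartet=3 acc=0xC42 bytes_emitted=0
After char 3 ('I'=8): chars_in_quartet=4 acc=0x31088 -> emit 03 10 88, reset; bytes_emitted=3
After char 4 ('m'=38): chars_in_quartet=1 acc=0x26 bytes_emitted=3
After char 5 ('d'=29): chars_in_quartet=2 acc=0x99D bytes_emitted=3
After char 6 ('l'=37): chars_in_quartet=3 acc=0x26765 bytes_emitted=3
After char 7 ('R'=17): chars_in_quartet=4 acc=0x99D951 -> emit 99 D9 51, reset; bytes_emitted=6
After char 8 ('2'=54): chars_in_quartet=1 acc=0x36 bytes_emitted=6
After char 9 ('r'=43): chars_in_quartet=2 acc=0xDAB bytes_emitted=6
After char 10 ('6'=58): chars_in_quartet=3 acc=0x36AFA bytes_emitted=6
After char 11 ('6'=58): chars_in_quartet=4 acc=0xDABEBA -> emit DA BE BA, reset; bytes_emitted=9
After char 12 ('G'=6): chars_in_quartet=1 acc=0x6 bytes_emitted=9
After char 13 ('w'=48): chars_in_quartet=2 acc=0x1B0 bytes_emitted=9
Padding '==': partial quartet acc=0x1B0 -> emit 1B; bytes_emitted=10

Answer: 03 10 88 99 D9 51 DA BE BA 1B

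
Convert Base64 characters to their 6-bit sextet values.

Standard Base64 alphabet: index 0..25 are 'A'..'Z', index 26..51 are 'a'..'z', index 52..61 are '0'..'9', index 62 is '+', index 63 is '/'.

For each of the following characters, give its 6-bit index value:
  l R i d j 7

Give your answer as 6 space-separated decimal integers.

'l': a..z range, 26 + ord('l') − ord('a') = 37
'R': A..Z range, ord('R') − ord('A') = 17
'i': a..z range, 26 + ord('i') − ord('a') = 34
'd': a..z range, 26 + ord('d') − ord('a') = 29
'j': a..z range, 26 + ord('j') − ord('a') = 35
'7': 0..9 range, 52 + ord('7') − ord('0') = 59

Answer: 37 17 34 29 35 59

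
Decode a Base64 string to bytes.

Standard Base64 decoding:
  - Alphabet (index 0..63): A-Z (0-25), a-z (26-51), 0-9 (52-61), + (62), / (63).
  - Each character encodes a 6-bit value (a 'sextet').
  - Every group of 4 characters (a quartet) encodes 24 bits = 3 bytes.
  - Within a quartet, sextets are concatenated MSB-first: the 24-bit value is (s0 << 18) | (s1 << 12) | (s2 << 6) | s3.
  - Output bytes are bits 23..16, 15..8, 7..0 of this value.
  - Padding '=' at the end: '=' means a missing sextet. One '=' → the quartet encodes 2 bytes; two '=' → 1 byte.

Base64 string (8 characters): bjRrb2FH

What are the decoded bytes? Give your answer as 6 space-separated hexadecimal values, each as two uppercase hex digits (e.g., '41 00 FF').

Answer: 6E 34 6B 6F 61 47

Derivation:
After char 0 ('b'=27): chars_in_quartet=1 acc=0x1B bytes_emitted=0
After char 1 ('j'=35): chars_in_quartet=2 acc=0x6E3 bytes_emitted=0
After char 2 ('R'=17): chars_in_quartet=3 acc=0x1B8D1 bytes_emitted=0
After char 3 ('r'=43): chars_in_quartet=4 acc=0x6E346B -> emit 6E 34 6B, reset; bytes_emitted=3
After char 4 ('b'=27): chars_in_quartet=1 acc=0x1B bytes_emitted=3
After char 5 ('2'=54): chars_in_quartet=2 acc=0x6F6 bytes_emitted=3
After char 6 ('F'=5): chars_in_quartet=3 acc=0x1BD85 bytes_emitted=3
After char 7 ('H'=7): chars_in_quartet=4 acc=0x6F6147 -> emit 6F 61 47, reset; bytes_emitted=6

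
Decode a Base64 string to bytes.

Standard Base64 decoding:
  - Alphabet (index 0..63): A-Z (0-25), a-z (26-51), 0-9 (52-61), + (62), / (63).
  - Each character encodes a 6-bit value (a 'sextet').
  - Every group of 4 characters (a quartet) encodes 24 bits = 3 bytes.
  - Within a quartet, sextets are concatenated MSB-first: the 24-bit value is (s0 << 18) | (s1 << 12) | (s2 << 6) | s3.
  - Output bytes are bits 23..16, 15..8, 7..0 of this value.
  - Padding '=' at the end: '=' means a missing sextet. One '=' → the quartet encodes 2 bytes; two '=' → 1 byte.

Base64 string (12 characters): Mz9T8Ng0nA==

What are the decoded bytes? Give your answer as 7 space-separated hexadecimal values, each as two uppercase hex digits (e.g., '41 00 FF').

After char 0 ('M'=12): chars_in_quartet=1 acc=0xC bytes_emitted=0
After char 1 ('z'=51): chars_in_quartet=2 acc=0x333 bytes_emitted=0
After char 2 ('9'=61): chars_in_quartet=3 acc=0xCCFD bytes_emitted=0
After char 3 ('T'=19): chars_in_quartet=4 acc=0x333F53 -> emit 33 3F 53, reset; bytes_emitted=3
After char 4 ('8'=60): chars_in_quartet=1 acc=0x3C bytes_emitted=3
After char 5 ('N'=13): chars_in_quartet=2 acc=0xF0D bytes_emitted=3
After char 6 ('g'=32): chars_in_quartet=3 acc=0x3C360 bytes_emitted=3
After char 7 ('0'=52): chars_in_quartet=4 acc=0xF0D834 -> emit F0 D8 34, reset; bytes_emitted=6
After char 8 ('n'=39): chars_in_quartet=1 acc=0x27 bytes_emitted=6
After char 9 ('A'=0): chars_in_quartet=2 acc=0x9C0 bytes_emitted=6
Padding '==': partial quartet acc=0x9C0 -> emit 9C; bytes_emitted=7

Answer: 33 3F 53 F0 D8 34 9C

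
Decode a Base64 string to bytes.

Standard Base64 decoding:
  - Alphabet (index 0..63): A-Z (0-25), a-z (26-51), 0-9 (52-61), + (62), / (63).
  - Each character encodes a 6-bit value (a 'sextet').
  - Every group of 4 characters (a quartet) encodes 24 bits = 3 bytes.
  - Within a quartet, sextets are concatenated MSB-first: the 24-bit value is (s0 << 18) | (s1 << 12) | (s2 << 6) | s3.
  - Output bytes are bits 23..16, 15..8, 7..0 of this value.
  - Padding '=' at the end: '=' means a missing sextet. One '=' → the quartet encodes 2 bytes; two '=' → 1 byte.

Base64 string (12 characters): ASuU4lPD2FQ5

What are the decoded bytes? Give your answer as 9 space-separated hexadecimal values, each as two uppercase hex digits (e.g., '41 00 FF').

Answer: 01 2B 94 E2 53 C3 D8 54 39

Derivation:
After char 0 ('A'=0): chars_in_quartet=1 acc=0x0 bytes_emitted=0
After char 1 ('S'=18): chars_in_quartet=2 acc=0x12 bytes_emitted=0
After char 2 ('u'=46): chars_in_quartet=3 acc=0x4AE bytes_emitted=0
After char 3 ('U'=20): chars_in_quartet=4 acc=0x12B94 -> emit 01 2B 94, reset; bytes_emitted=3
After char 4 ('4'=56): chars_in_quartet=1 acc=0x38 bytes_emitted=3
After char 5 ('l'=37): chars_in_quartet=2 acc=0xE25 bytes_emitted=3
After char 6 ('P'=15): chars_in_quartet=3 acc=0x3894F bytes_emitted=3
After char 7 ('D'=3): chars_in_quartet=4 acc=0xE253C3 -> emit E2 53 C3, reset; bytes_emitted=6
After char 8 ('2'=54): chars_in_quartet=1 acc=0x36 bytes_emitted=6
After char 9 ('F'=5): chars_in_quartet=2 acc=0xD85 bytes_emitted=6
After char 10 ('Q'=16): chars_in_quartet=3 acc=0x36150 bytes_emitted=6
After char 11 ('5'=57): chars_in_quartet=4 acc=0xD85439 -> emit D8 54 39, reset; bytes_emitted=9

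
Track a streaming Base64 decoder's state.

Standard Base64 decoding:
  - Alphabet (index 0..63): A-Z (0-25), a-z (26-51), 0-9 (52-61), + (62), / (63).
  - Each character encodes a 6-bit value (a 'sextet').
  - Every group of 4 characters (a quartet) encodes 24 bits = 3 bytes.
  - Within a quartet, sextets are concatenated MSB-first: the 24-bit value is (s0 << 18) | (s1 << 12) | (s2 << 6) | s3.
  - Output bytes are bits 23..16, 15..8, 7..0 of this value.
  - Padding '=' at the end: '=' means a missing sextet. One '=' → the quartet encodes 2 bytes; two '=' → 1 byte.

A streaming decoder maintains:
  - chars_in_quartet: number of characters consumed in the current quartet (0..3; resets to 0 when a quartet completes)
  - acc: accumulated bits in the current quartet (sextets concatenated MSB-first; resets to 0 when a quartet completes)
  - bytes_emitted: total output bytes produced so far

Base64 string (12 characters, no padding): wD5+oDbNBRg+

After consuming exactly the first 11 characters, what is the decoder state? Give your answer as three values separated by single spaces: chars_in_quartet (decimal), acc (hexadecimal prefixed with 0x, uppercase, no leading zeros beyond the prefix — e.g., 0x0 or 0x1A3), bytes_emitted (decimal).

Answer: 3 0x1460 6

Derivation:
After char 0 ('w'=48): chars_in_quartet=1 acc=0x30 bytes_emitted=0
After char 1 ('D'=3): chars_in_quartet=2 acc=0xC03 bytes_emitted=0
After char 2 ('5'=57): chars_in_quartet=3 acc=0x300F9 bytes_emitted=0
After char 3 ('+'=62): chars_in_quartet=4 acc=0xC03E7E -> emit C0 3E 7E, reset; bytes_emitted=3
After char 4 ('o'=40): chars_in_quartet=1 acc=0x28 bytes_emitted=3
After char 5 ('D'=3): chars_in_quartet=2 acc=0xA03 bytes_emitted=3
After char 6 ('b'=27): chars_in_quartet=3 acc=0x280DB bytes_emitted=3
After char 7 ('N'=13): chars_in_quartet=4 acc=0xA036CD -> emit A0 36 CD, reset; bytes_emitted=6
After char 8 ('B'=1): chars_in_quartet=1 acc=0x1 bytes_emitted=6
After char 9 ('R'=17): chars_in_quartet=2 acc=0x51 bytes_emitted=6
After char 10 ('g'=32): chars_in_quartet=3 acc=0x1460 bytes_emitted=6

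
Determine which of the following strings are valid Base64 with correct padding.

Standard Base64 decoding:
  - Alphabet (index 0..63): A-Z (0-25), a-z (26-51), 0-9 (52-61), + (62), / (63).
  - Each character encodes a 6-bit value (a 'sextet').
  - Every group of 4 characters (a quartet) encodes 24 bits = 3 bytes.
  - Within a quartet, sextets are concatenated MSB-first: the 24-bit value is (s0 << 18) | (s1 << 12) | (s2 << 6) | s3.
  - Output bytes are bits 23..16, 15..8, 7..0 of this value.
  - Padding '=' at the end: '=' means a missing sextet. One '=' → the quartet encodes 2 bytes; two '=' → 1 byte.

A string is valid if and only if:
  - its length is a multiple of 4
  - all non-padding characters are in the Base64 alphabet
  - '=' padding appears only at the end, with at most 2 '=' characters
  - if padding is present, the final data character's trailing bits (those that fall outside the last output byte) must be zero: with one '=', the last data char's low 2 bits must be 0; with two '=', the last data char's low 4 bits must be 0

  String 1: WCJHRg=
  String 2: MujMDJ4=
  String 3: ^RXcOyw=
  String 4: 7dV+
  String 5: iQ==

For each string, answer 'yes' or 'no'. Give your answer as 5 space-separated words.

Answer: no yes no yes yes

Derivation:
String 1: 'WCJHRg=' → invalid (len=7 not mult of 4)
String 2: 'MujMDJ4=' → valid
String 3: '^RXcOyw=' → invalid (bad char(s): ['^'])
String 4: '7dV+' → valid
String 5: 'iQ==' → valid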